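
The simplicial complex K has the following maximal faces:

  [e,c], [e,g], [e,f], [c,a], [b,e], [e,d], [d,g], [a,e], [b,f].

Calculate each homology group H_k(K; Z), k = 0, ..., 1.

Order the vertices as a < b < c < d < e < f < g. Listing each simplex with vertices in this order, K has dimension 1 with simplices:

  0-simplices (7): a, b, c, d, e, f, g
  1-simplices (9): ac, ae, be, bf, ce, de, dg, ef, eg

Hence C_0 ≅ Z^7, C_1 ≅ Z^9.

∂_1: C_1 → C_0 is given by ∂[p,q] = [q] − [p].
The resulting 7×9 matrix has rank 6, and its Smith normal form has invariant factors (1,1,1,1,1,1).

From H_k ≅ ker(∂_k) / im(∂_{k+1}) we obtain:

  H_0: rank C_0 − rank ∂_1 = 7 − 6 = 1, and the invariant factors of ∂_1 are all 1, so H_0 ≅ Z.
  H_1: rank ker ∂_1 − rank ∂_2 = (9 − 6) − 0 = 3, and there is no ∂_2, so H_1 ≅ Z^3.

As a check, the Euler characteristic is 7 − 9 = -2, which agrees with 1 − 3 = -2.

H_0 = Z,  H_1 = Z^3.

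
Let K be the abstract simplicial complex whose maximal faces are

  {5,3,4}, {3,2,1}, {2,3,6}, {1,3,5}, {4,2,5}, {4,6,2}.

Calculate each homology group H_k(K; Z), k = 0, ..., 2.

Order the vertices as 1 < 2 < 3 < 4 < 5 < 6. Listing each simplex with vertices in this order, K has dimension 2 with simplices:

  0-simplices (6): [1], [2], [3], [4], [5], [6]
  1-simplices (12): [1,2], [1,3], [1,5], [2,3], [2,4], [2,5], [2,6], [3,4], [3,5], [3,6], [4,5], [4,6]
  2-simplices (6): [1,2,3], [1,3,5], [2,3,6], [2,4,5], [2,4,6], [3,4,5]

so the chain groups are C_0 ≅ Z^6, C_1 ≅ Z^12, C_2 ≅ Z^6.

The boundary map ∂_1: C_1 → C_0 sends each edge [p,q] (with p < q) to q − p. For instance
  ∂[3,4] = [4] − [3].
As a 6×12 matrix over Z this has rank 5, with invariant factors (1,1,1,1,1).

Boundary ∂_2: C_2 → C_1 maps a triangle to the signed sum of its edges. For instance
  ∂[1,3,5] = [3,5] − [1,5] + [1,3],
  ∂[2,4,6] = [4,6] − [2,6] + [2,4].
The 12×6 boundary matrix has rank 6 and Smith normal form diag(1,1,1,1,1,1).

Reading off H_k = ker ∂_k / im ∂_{k+1}:

  H_0: rank C_0 − rank ∂_1 = 6 − 5 = 1, and the invariant factors of ∂_1 are all 1, so H_0 ≅ Z.
  H_1: rank ker ∂_1 − rank ∂_2 = (12 − 5) − 6 = 1, and the invariant factors of ∂_2 are all 1, so H_1 ≅ Z.
  H_2: rank ker ∂_2 − rank ∂_3 = (6 − 6) − 0 = 0, and there is no ∂_3, so H_2 ≅ 0.

H_0 = Z,  H_1 = Z,  H_2 = 0.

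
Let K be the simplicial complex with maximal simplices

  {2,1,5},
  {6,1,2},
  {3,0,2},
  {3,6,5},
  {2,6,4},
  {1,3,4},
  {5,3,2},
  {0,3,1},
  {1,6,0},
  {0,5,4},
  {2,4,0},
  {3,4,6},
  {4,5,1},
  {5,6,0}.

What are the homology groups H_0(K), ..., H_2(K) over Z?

H_0 ≅ Z,  H_1 ≅ Z^2,  H_2 ≅ Z.

K has 7 vertices, 21 edges, 14 triangles.
rank ∂_0 = 0, rank ∂_1 = 6 ⇒ b_0 = 7 − 0 − 6 = 1; all invariant factors of ∂_1 are 1 so no torsion. So H_0 ≅ Z.
rank ∂_1 = 6, rank ∂_2 = 13 ⇒ b_1 = 21 − 6 − 13 = 2; all invariant factors of ∂_2 are 1 so no torsion. So H_1 ≅ Z^2.
rank ∂_2 = 13, rank ∂_3 = 0 ⇒ b_2 = 14 − 13 − 0 = 1. So H_2 ≅ Z.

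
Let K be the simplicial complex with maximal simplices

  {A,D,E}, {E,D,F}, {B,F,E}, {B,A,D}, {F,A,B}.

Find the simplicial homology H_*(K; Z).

We work with the vertex ordering A < B < D < E < F. The simplices of K, each written with vertices in increasing order, are:

  0-simplices (5): A, B, D, E, F
  1-simplices (10): AB, AD, AE, AF, BD, BE, BF, DE, DF, EF
  2-simplices (5): ABD, ABF, ADE, BEF, DEF

Hence C_0 ≅ Z^5, C_1 ≅ Z^10, C_2 ≅ Z^5.

∂_1: C_1 → C_0 is given by ∂[p,q] = [q] − [p].
As a 5×10 matrix over Z this has rank 4, with invariant factors (1,1,1,1).

The boundary map ∂_2: C_2 → C_1 acts by ∂[p,q,r] = [q,r] − [p,r] + [p,q]. For instance
  ∂BEF = EF − BF + BE,
  ∂ABD = BD − AD + AB.
As a 10×5 matrix over Z this has rank 5, with invariant factors (1,1,1,1,1).

Computing H_k = (kernel of ∂_k) / (image of ∂_{k+1}):

  H_0: rank C_0 − rank ∂_1 = 5 − 4 = 1, and the invariant factors of ∂_1 are all 1, so H_0 = Z.
  H_1: rank ker ∂_1 − rank ∂_2 = (10 − 4) − 5 = 1, and the invariant factors of ∂_2 are all 1, so H_1 = Z.
  H_2: rank ker ∂_2 − rank ∂_3 = (5 − 5) − 0 = 0, and there is no ∂_3, so H_2 = 0.

H_0 = Z,  H_1 = Z,  H_2 = 0.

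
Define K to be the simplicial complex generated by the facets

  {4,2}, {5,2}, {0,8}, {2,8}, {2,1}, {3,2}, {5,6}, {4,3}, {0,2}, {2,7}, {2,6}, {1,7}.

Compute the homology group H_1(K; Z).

Fix the vertex order 0 < 1 < 2 < 3 < 4 < 5 < 6 < 7 < 8 and write every simplex with vertices in increasing order. Then dim K = 1 and the simplices of K are:

  0-simplices (9): [0], [1], [2], [3], [4], [5], [6], [7], [8]
  1-simplices (12): [0,2], [0,8], [1,2], [1,7], [2,3], [2,4], [2,5], [2,6], [2,7], [2,8], [3,4], [5,6]

so the chain groups are C_0 ≅ Z^9, C_1 ≅ Z^12.

∂_1: C_1 → C_0 sends each edge [p,q] (with p < q) to q − p. For instance
  ∂[2,6] = [6] − [2].
The resulting 9×12 matrix has rank 8, and its Smith normal form has invariant factors (1,1,1,1,1,1,1,1).

From H_k ≅ ker(∂_k) / im(∂_{k+1}) we obtain:

  H_1: rank ker ∂_1 − rank ∂_2 = (12 − 8) − 0 = 4, and there is no ∂_2, so H_1 ≅ Z^4.

H_1 = Z^4.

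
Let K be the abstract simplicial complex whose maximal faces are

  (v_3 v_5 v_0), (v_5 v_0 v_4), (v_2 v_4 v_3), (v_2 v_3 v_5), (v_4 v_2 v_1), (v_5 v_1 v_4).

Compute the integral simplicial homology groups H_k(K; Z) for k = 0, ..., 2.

H_0 = Z,  H_1 = Z,  H_2 = 0.

Order the vertices as v_0 < v_1 < v_2 < v_3 < v_4 < v_5. Listing each simplex with vertices in this order, K has dimension 2 with simplices:

  0-simplices (6): [v_0], [v_1], [v_2], [v_3], [v_4], [v_5]
  1-simplices (12): [v_0,v_3], [v_0,v_4], [v_0,v_5], [v_1,v_2], [v_1,v_4], [v_1,v_5], [v_2,v_3], [v_2,v_4], [v_2,v_5], [v_3,v_4], [v_3,v_5], [v_4,v_5]
  2-simplices (6): [v_0,v_3,v_5], [v_0,v_4,v_5], [v_1,v_2,v_4], [v_1,v_4,v_5], [v_2,v_3,v_4], [v_2,v_3,v_5]

giving chain groups C_0 ≅ Z^6, C_1 ≅ Z^12, C_2 ≅ Z^6.

Boundary ∂_1: C_1 → C_0 sends each edge [p,q] (with p < q) to q − p. For instance
  ∂[v_2,v_3] = [v_3] − [v_2].
The 6×12 boundary matrix has rank 5 and Smith normal form diag(1,1,1,1,1).

Boundary ∂_2: C_2 → C_1 sends each 2-simplex [p,q,r] to [q,r] − [p,r] + [p,q]. For instance
  ∂[v_0,v_4,v_5] = [v_4,v_5] − [v_0,v_5] + [v_0,v_4],
  ∂[v_0,v_3,v_5] = [v_3,v_5] − [v_0,v_5] + [v_0,v_3].
As a 12×6 matrix over Z this has rank 6, with invariant factors (1,1,1,1,1,1).

Now H_k = ker ∂_k / im ∂_{k+1}, so:

  H_0: rank C_0 − rank ∂_1 = 6 − 5 = 1, and the invariant factors of ∂_1 are all 1, so H_0 ≅ Z.
  H_1: rank ker ∂_1 − rank ∂_2 = (12 − 5) − 6 = 1, and the invariant factors of ∂_2 are all 1, so H_1 ≅ Z.
  H_2: rank ker ∂_2 − rank ∂_3 = (6 − 6) − 0 = 0, and there is no ∂_3, so H_2 ≅ 0.

As a check, the Euler characteristic is 6 − 12 + 6 = 0, which agrees with 1 − 1 + 0 = 0.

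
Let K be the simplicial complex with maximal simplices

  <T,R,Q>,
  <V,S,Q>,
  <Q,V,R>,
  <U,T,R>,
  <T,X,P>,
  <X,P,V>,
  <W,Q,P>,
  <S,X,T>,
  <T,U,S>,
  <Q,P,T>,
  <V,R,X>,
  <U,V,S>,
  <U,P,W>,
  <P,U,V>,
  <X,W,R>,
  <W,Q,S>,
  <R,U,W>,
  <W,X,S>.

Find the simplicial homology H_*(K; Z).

H_0 ≅ Z,  H_1 ≅ Z^2,  H_2 ≅ Z.

Take the total order P < Q < R < S < T < U < V < W < X on the vertex set. Then K (dimension 2) consists of the simplices:

  0-simplices (9): P, Q, R, S, T, U, V, W, X
  1-simplices (27): PQ, PT, PU, PV, PW, PX, QR, QS, QT, QV, QW, RT, RU, RV, RW, RX, ST, SU, SV, SW, SX, TU, TX, UV, UW, VX, WX
  2-simplices (18): PQT, PQW, PTX, PUV, PUW, PVX, QRT, QRV, QSV, QSW, RTU, RUW, RVX, RWX, STU, STX, SUV, SWX

giving chain groups C_0 ≅ Z^9, C_1 ≅ Z^27, C_2 ≅ Z^18.

Boundary ∂_1: C_1 → C_0 is given by ∂[p,q] = [q] − [p]. For instance
  ∂SX = X − S.
The 9×27 boundary matrix has rank 8 and Smith normal form diag(1,1,1,1,1,1,1,1).

Boundary ∂_2: C_2 → C_1 maps a triangle to the signed sum of its edges. For instance
  ∂SUV = UV − SV + SU,
  ∂PQT = QT − PT + PQ.
This gives a 27×18 integer matrix of rank 17; reducing to Smith normal form yields diagonal entries (1,1,1,1,1,1,1,1,1,1,1,1,1,1,1,1,1).

Now H_k = ker ∂_k / im ∂_{k+1}, so:

  H_0: rank C_0 − rank ∂_1 = 9 − 8 = 1, and the invariant factors of ∂_1 are all 1, so H_0 = Z.
  H_1: rank ker ∂_1 − rank ∂_2 = (27 − 8) − 17 = 2, and the invariant factors of ∂_2 are all 1, so H_1 = Z^2.
  H_2: rank ker ∂_2 − rank ∂_3 = (18 − 17) − 0 = 1, and there is no ∂_3, so H_2 = Z.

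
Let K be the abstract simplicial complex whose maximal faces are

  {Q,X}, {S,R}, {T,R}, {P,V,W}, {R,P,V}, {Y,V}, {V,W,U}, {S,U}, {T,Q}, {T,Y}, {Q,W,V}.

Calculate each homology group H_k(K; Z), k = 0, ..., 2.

H_0 = Z,  H_1 = Z^3,  H_2 = 0.

Take the total order P < Q < R < S < T < U < V < W < X < Y on the vertex set. Then K (dimension 2) consists of the simplices:

  0-simplices (10): P, Q, R, S, T, U, V, W, X, Y
  1-simplices (16): PR, PV, PW, QT, QV, QW, QX, RS, RT, RV, SU, TY, UV, UW, VW, VY
  2-simplices (4): PRV, PVW, QVW, UVW

so the chain groups are C_0 ≅ Z^10, C_1 ≅ Z^16, C_2 ≅ Z^4.

∂_1: C_1 → C_0 sends each edge [p,q] (with p < q) to q − p. For instance
  ∂QX = X − Q.
The resulting 10×16 matrix has rank 9, and its Smith normal form has invariant factors (1,1,1,1,1,1,1,1,1).

The boundary map ∂_2: C_2 → C_1 maps a triangle to the signed sum of its edges. For instance
  ∂PRV = RV − PV + PR,
  ∂PVW = VW − PW + PV.
The resulting 16×4 matrix has rank 4, and its Smith normal form has invariant factors (1,1,1,1).

Reading off H_k = ker ∂_k / im ∂_{k+1}:

  H_0: rank C_0 − rank ∂_1 = 10 − 9 = 1, and the invariant factors of ∂_1 are all 1, so H_0 = Z.
  H_1: rank ker ∂_1 − rank ∂_2 = (16 − 9) − 4 = 3, and the invariant factors of ∂_2 are all 1, so H_1 = Z^3.
  H_2: rank ker ∂_2 − rank ∂_3 = (4 − 4) − 0 = 0, and there is no ∂_3, so H_2 = 0.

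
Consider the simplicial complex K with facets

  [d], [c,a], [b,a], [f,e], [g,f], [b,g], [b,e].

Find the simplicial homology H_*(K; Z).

H_0 ≅ Z^2,  H_1 ≅ Z.

Take the total order a < b < c < d < e < f < g on the vertex set. Then K (dimension 1) consists of the simplices:

  0-simplices (7): a, b, c, d, e, f, g
  1-simplices (6): ab, ac, be, bg, ef, fg

giving chain groups C_0 ≅ Z^7, C_1 ≅ Z^6.

∂_1: C_1 → C_0 is given by ∂[p,q] = [q] − [p]. For instance
  ∂ef = f − e.
This gives a 7×6 integer matrix of rank 5; reducing to Smith normal form yields diagonal entries (1,1,1,1,1).

Computing H_k = (kernel of ∂_k) / (image of ∂_{k+1}):

  H_0: rank C_0 − rank ∂_1 = 7 − 5 = 2, and the invariant factors of ∂_1 are all 1, so H_0 = Z^2.
  H_1: rank ker ∂_1 − rank ∂_2 = (6 − 5) − 0 = 1, and there is no ∂_2, so H_1 = Z.

As a check, the Euler characteristic is 7 − 6 = 1, which agrees with 2 − 1 = 1.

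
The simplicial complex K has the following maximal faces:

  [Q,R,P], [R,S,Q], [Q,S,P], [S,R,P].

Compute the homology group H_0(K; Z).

We work with the vertex ordering P < Q < R < S. The simplices of K, each written with vertices in increasing order, are:

  0-simplices (4): P, Q, R, S
  1-simplices (6): PQ, PR, PS, QR, QS, RS
  2-simplices (4): PQR, PQS, PRS, QRS

Hence C_0 ≅ Z^4, C_1 ≅ Z^6, C_2 ≅ Z^4.

∂_1: C_1 → C_0 is given by ∂[p,q] = [q] − [p]. For instance
  ∂QR = R − Q.
The 4×6 boundary matrix has rank 3 and Smith normal form diag(1,1,1).

∂_2: C_2 → C_1 sends each 2-simplex [p,q,r] to [q,r] − [p,r] + [p,q]. For instance
  ∂PQS = QS − PS + PQ,
  ∂PQR = QR − PR + PQ.
This gives a 6×4 integer matrix of rank 3; reducing to Smith normal form yields diagonal entries (1,1,1).

Computing H_k = (kernel of ∂_k) / (image of ∂_{k+1}):

  H_0: rank C_0 − rank ∂_1 = 4 − 3 = 1, and the invariant factors of ∂_1 are all 1, so H_0 = Z.

H_0 = Z.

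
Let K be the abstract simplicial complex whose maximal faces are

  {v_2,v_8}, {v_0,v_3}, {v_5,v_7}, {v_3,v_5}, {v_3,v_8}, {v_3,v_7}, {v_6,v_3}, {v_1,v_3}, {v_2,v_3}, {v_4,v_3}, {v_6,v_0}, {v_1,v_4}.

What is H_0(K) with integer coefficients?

Take the total order v_0 < v_1 < v_2 < v_3 < v_4 < v_5 < v_6 < v_7 < v_8 on the vertex set. Then K (dimension 1) consists of the simplices:

  0-simplices (9): [v_0], [v_1], [v_2], [v_3], [v_4], [v_5], [v_6], [v_7], [v_8]
  1-simplices (12): [v_0,v_3], [v_0,v_6], [v_1,v_3], [v_1,v_4], [v_2,v_3], [v_2,v_8], [v_3,v_4], [v_3,v_5], [v_3,v_6], [v_3,v_7], [v_3,v_8], [v_5,v_7]

so the chain groups are C_0 ≅ Z^9, C_1 ≅ Z^12.

Boundary ∂_1: C_1 → C_0 maps an edge to its endpoints' difference, ∂[p,q] = q − p. For instance
  ∂[v_0,v_6] = [v_6] − [v_0].
The resulting 9×12 matrix has rank 8, and its Smith normal form has invariant factors (1,1,1,1,1,1,1,1).

Now H_k = ker ∂_k / im ∂_{k+1}, so:

  H_0: rank C_0 − rank ∂_1 = 9 − 8 = 1, and the invariant factors of ∂_1 are all 1, so H_0 ≅ Z.

H_0 = Z.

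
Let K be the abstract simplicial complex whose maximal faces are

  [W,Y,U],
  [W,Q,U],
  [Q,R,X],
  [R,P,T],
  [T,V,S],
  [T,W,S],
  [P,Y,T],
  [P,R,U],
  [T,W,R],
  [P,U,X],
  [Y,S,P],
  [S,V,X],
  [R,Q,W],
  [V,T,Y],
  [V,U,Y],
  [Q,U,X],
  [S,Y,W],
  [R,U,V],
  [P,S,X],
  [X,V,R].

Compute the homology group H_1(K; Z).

H_1 = Z ⊕ Z/2.

Take the total order P < Q < R < S < T < U < V < W < X < Y on the vertex set. Then K (dimension 2) consists of the simplices:

  0-simplices (10): P, Q, R, S, T, U, V, W, X, Y
  1-simplices (30): PR, PS, PT, PU, PX, PY, QR, QU, QW, QX, RT, RU, RV, RW, RX, ST, SV, SW, SX, SY, TV, TW, TY, UV, UW, UX, UY, VX, VY, WY
  2-simplices (20): PRT, PRU, PSX, PSY, PTY, PUX, QRW, QRX, QUW, QUX, RTW, RUV, RVX, STV, STW, SVX, SWY, TVY, UVY, UWY

Hence C_0 ≅ Z^10, C_1 ≅ Z^30, C_2 ≅ Z^20.

∂_1: C_1 → C_0 sends each edge [p,q] (with p < q) to q − p.
This gives a 10×30 integer matrix of rank 9; reducing to Smith normal form yields diagonal entries (1,1,1,1,1,1,1,1,1).

The boundary map ∂_2: C_2 → C_1 acts by ∂[p,q,r] = [q,r] − [p,r] + [p,q]. For instance
  ∂PTY = TY − PY + PT,
  ∂PSX = SX − PX + PS.
This gives a 30×20 integer matrix of rank 20; reducing to Smith normal form yields diagonal entries (1,1,1,1,1,1,1,1,1,1,1,1,1,1,1,1,1,1,1,2).

Reading off H_k = ker ∂_k / im ∂_{k+1}:

  H_1: rank ker ∂_1 − rank ∂_2 = (30 − 9) − 20 = 1, and ∂_2 has invariant factor 2 > 1, so H_1 = Z ⊕ Z/2.

(K is a triangulation of the Klein bottle.)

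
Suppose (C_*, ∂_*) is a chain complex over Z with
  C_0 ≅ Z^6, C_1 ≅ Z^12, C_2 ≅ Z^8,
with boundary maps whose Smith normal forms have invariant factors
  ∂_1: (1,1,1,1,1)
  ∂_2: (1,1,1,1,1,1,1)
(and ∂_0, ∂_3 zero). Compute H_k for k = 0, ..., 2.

H_0 = Z,  H_1 = 0,  H_2 = Z.

H_0: b_0 = 6 − 0 − 5 = 1; torsion from ∂_1 factors > 1: none. So H_0 = Z.
H_1: b_1 = 12 − 5 − 7 = 0; torsion from ∂_2 factors > 1: none. So H_1 = 0.
H_2: b_2 = 8 − 7 − 0 = 1; torsion from ∂_3 factors > 1: none. So H_2 = Z.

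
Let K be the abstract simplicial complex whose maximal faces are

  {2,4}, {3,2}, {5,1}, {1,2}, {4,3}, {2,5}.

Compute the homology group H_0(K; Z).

We work with the vertex ordering 1 < 2 < 3 < 4 < 5. The simplices of K, each written with vertices in increasing order, are:

  0-simplices (5): [1], [2], [3], [4], [5]
  1-simplices (6): [1,2], [1,5], [2,3], [2,4], [2,5], [3,4]

so the chain groups are C_0 ≅ Z^5, C_1 ≅ Z^6.

The boundary map ∂_1: C_1 → C_0 sends each edge [p,q] (with p < q) to q − p.
The 5×6 boundary matrix has rank 4 and Smith normal form diag(1,1,1,1).

Now H_k = ker ∂_k / im ∂_{k+1}, so:

  H_0: rank C_0 − rank ∂_1 = 5 − 4 = 1, and the invariant factors of ∂_1 are all 1, so H_0 ≅ Z.

(K is a triangulation of a wedge of 2 circles.)

H_0 ≅ Z.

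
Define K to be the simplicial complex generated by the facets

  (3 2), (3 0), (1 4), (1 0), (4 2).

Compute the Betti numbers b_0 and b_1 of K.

We work with the vertex ordering 0 < 1 < 2 < 3 < 4. The simplices of K, each written with vertices in increasing order, are:

  0-simplices (5): [0], [1], [2], [3], [4]
  1-simplices (5): [0,1], [0,3], [1,4], [2,3], [2,4]

so the chain groups are C_0 ≅ Z^5, C_1 ≅ Z^5.

∂_1: C_1 → C_0 maps an edge to its endpoints' difference, ∂[p,q] = q − p.
This gives a 5×5 integer matrix of rank 4; reducing to Smith normal form yields diagonal entries (1,1,1,1).

Computing H_k = (kernel of ∂_k) / (image of ∂_{k+1}):

  H_0: rank C_0 − rank ∂_1 = 5 − 4 = 1, and the invariant factors of ∂_1 are all 1, so H_0 = Z.
  H_1: rank ker ∂_1 − rank ∂_2 = (5 − 4) − 0 = 1, and there is no ∂_2, so H_1 = Z.

Hence the Betti numbers are b_0 = 1, b_1 = 1.

b_0 = 1, b_1 = 1.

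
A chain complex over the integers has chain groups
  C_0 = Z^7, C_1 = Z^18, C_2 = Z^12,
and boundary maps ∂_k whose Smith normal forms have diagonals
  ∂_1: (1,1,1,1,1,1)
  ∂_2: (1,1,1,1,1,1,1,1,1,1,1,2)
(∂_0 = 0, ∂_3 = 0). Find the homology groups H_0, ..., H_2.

H_0 = Z,  H_1 = Z/2Z,  H_2 = 0.

H_0: b_0 = 7 − 0 − 6 = 1; torsion from ∂_1 factors > 1: none. So H_0 = Z.
H_1: b_1 = 18 − 6 − 12 = 0; torsion from ∂_2 factors > 1: [2]. So H_1 = Z/2Z.
H_2: b_2 = 12 − 12 − 0 = 0; torsion from ∂_3 factors > 1: none. So H_2 = 0.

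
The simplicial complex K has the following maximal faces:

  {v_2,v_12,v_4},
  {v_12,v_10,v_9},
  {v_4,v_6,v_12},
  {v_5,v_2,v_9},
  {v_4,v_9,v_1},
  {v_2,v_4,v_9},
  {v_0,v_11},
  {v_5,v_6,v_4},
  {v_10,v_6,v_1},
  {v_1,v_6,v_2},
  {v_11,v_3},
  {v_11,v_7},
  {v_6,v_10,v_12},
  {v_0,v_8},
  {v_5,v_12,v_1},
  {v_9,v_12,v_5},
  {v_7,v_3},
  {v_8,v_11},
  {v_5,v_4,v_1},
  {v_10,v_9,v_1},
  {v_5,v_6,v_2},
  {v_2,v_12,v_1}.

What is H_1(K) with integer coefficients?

H_1 ≅ Z^4.

We work with the vertex ordering v_0 < v_1 < v_2 < v_3 < v_4 < v_5 < v_6 < v_7 < v_8 < v_9 < v_10 < v_11 < v_12. The simplices of K, each written with vertices in increasing order, are:

  0-simplices (13): [v_0], [v_1], [v_2], [v_3], [v_4], [v_5], [v_6], [v_7], [v_8], [v_9], [v_10], [v_11], [v_12]
  1-simplices (30): (30 of them)
  2-simplices (16): (16 of them)

so the chain groups are C_0 ≅ Z^13, C_1 ≅ Z^30, C_2 ≅ Z^16.

∂_1: C_1 → C_0 maps an edge to its endpoints' difference, ∂[p,q] = q − p. For instance
  ∂[v_1,v_2] = [v_2] − [v_1].
The resulting 13×30 matrix has rank 11, and its Smith normal form has invariant factors (1,1,1,1,1,1,1,1,1,1,1).

Boundary ∂_2: C_2 → C_1 sends each 2-simplex [p,q,r] to [q,r] − [p,r] + [p,q]. For instance
  ∂[v_1,v_2,v_6] = [v_2,v_6] − [v_1,v_6] + [v_1,v_2],
  ∂[v_4,v_5,v_6] = [v_5,v_6] − [v_4,v_6] + [v_4,v_5].
This gives a 30×16 integer matrix of rank 15; reducing to Smith normal form yields diagonal entries (1,1,1,1,1,1,1,1,1,1,1,1,1,1,1).

Reading off H_k = ker ∂_k / im ∂_{k+1}:

  H_1: rank ker ∂_1 − rank ∂_2 = (30 − 11) − 15 = 4, and the invariant factors of ∂_2 are all 1, so H_1 ≅ Z^4.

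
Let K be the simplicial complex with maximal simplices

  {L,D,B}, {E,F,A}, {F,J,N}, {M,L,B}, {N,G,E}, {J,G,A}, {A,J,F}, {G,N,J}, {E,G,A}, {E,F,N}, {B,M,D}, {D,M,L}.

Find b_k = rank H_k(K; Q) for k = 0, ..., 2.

b_0 = 2, b_1 = 0, b_2 = 2.

We work with the vertex ordering A < B < D < E < F < G < J < L < M < N. The simplices of K, each written with vertices in increasing order, are:

  0-simplices (10): A, B, D, E, F, G, J, L, M, N
  1-simplices (18): AE, AF, AG, AJ, BD, BL, BM, DL, DM, EF, EG, EN, FJ, FN, GJ, GN, JN, LM
  2-simplices (12): AEF, AEG, AFJ, AGJ, BDL, BDM, BLM, DLM, EFN, EGN, FJN, GJN

Hence C_0 ≅ Z^10, C_1 ≅ Z^18, C_2 ≅ Z^12.

Boundary ∂_1: C_1 → C_0 is given by ∂[p,q] = [q] − [p].
This gives a 10×18 integer matrix of rank 8; reducing to Smith normal form yields diagonal entries (1,1,1,1,1,1,1,1).

Boundary ∂_2: C_2 → C_1 maps a triangle to the signed sum of its edges. For instance
  ∂BLM = LM − BM + BL,
  ∂GJN = JN − GN + GJ.
The resulting 18×12 matrix has rank 10, and its Smith normal form has invariant factors (1,1,1,1,1,1,1,1,1,1).

Computing H_k = (kernel of ∂_k) / (image of ∂_{k+1}):

  H_0: rank C_0 − rank ∂_1 = 10 − 8 = 2, and the invariant factors of ∂_1 are all 1, so H_0 ≅ Z^2.
  H_1: rank ker ∂_1 − rank ∂_2 = (18 − 8) − 10 = 0, and the invariant factors of ∂_2 are all 1, so H_1 ≅ 0.
  H_2: rank ker ∂_2 − rank ∂_3 = (12 − 10) − 0 = 2, and there is no ∂_3, so H_2 ≅ Z^2.

As a check, the Euler characteristic is 10 − 18 + 12 = 4, which agrees with 2 − 0 + 2 = 4.
(K is a triangulation of the disjoint union of the 2-sphere S^2 and the 2-sphere S^2.)

Hence the Betti numbers are b_0 = 2, b_1 = 0, b_2 = 2.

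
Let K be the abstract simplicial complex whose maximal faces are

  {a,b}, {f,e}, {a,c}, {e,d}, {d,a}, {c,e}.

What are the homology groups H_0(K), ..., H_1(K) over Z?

We work with the vertex ordering a < b < c < d < e < f. The simplices of K, each written with vertices in increasing order, are:

  0-simplices (6): a, b, c, d, e, f
  1-simplices (6): ab, ac, ad, ce, de, ef

so the chain groups are C_0 ≅ Z^6, C_1 ≅ Z^6.

The boundary map ∂_1: C_1 → C_0 is given by ∂[p,q] = [q] − [p].
The 6×6 boundary matrix has rank 5 and Smith normal form diag(1,1,1,1,1).

Computing H_k = (kernel of ∂_k) / (image of ∂_{k+1}):

  H_0: rank C_0 − rank ∂_1 = 6 − 5 = 1, and the invariant factors of ∂_1 are all 1, so H_0 = Z.
  H_1: rank ker ∂_1 − rank ∂_2 = (6 − 5) − 0 = 1, and there is no ∂_2, so H_1 = Z.

As a check, the Euler characteristic is 6 − 6 = 0, which agrees with 1 − 1 = 0.

H_0 ≅ Z,  H_1 ≅ Z.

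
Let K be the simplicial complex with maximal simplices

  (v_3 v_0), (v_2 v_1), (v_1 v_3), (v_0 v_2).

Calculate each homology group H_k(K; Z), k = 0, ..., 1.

We work with the vertex ordering v_0 < v_1 < v_2 < v_3. The simplices of K, each written with vertices in increasing order, are:

  0-simplices (4): [v_0], [v_1], [v_2], [v_3]
  1-simplices (4): [v_0,v_2], [v_0,v_3], [v_1,v_2], [v_1,v_3]

Hence C_0 ≅ Z^4, C_1 ≅ Z^4.

The boundary map ∂_1: C_1 → C_0 sends each edge [p,q] (with p < q) to q − p.
The 4×4 boundary matrix has rank 3 and Smith normal form diag(1,1,1).

Now H_k = ker ∂_k / im ∂_{k+1}, so:

  H_0: rank C_0 − rank ∂_1 = 4 − 3 = 1, and the invariant factors of ∂_1 are all 1, so H_0 = Z.
  H_1: rank ker ∂_1 − rank ∂_2 = (4 − 3) − 0 = 1, and there is no ∂_2, so H_1 = Z.

As a check, the Euler characteristic is 4 − 4 = 0, which agrees with 1 − 1 = 0.

H_0 ≅ Z,  H_1 ≅ Z.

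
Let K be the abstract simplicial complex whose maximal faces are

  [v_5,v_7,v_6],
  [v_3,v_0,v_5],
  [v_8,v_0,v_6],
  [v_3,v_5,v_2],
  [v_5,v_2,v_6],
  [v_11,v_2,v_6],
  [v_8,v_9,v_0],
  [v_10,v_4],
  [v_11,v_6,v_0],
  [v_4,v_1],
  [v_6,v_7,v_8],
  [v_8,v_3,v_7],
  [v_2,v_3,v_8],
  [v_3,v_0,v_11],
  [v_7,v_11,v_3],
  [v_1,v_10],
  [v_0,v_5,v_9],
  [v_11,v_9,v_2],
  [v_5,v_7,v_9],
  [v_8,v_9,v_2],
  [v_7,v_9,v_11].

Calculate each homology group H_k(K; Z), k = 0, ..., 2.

Order the vertices as v_0 < v_1 < v_2 < v_3 < v_4 < v_5 < v_6 < v_7 < v_8 < v_9 < v_10 < v_11. Listing each simplex with vertices in this order, K has dimension 2 with simplices:

  0-simplices (12): [v_0], [v_1], [v_2], [v_3], [v_4], [v_5], [v_6], [v_7], [v_8], [v_9], [v_10], [v_11]
  1-simplices (30): (30 of them)
  2-simplices (18): (18 of them)

giving chain groups C_0 ≅ Z^12, C_1 ≅ Z^30, C_2 ≅ Z^18.

∂_1: C_1 → C_0 sends each edge [p,q] (with p < q) to q − p. For instance
  ∂[v_8,v_9] = [v_9] − [v_8].
The resulting 12×30 matrix has rank 10, and its Smith normal form has invariant factors (1,1,1,1,1,1,1,1,1,1).

The boundary map ∂_2: C_2 → C_1 acts by ∂[p,q,r] = [q,r] − [p,r] + [p,q]. For instance
  ∂[v_3,v_7,v_11] = [v_7,v_11] − [v_3,v_11] + [v_3,v_7],
  ∂[v_2,v_6,v_11] = [v_6,v_11] − [v_2,v_11] + [v_2,v_6].
This gives a 30×18 integer matrix of rank 17; reducing to Smith normal form yields diagonal entries (1,1,1,1,1,1,1,1,1,1,1,1,1,1,1,1,1).

Now H_k = ker ∂_k / im ∂_{k+1}, so:

  H_0: rank C_0 − rank ∂_1 = 12 − 10 = 2, and the invariant factors of ∂_1 are all 1, so H_0 = Z^2.
  H_1: rank ker ∂_1 − rank ∂_2 = (30 − 10) − 17 = 3, and the invariant factors of ∂_2 are all 1, so H_1 = Z^3.
  H_2: rank ker ∂_2 − rank ∂_3 = (18 − 17) − 0 = 1, and there is no ∂_3, so H_2 = Z.

H_0 ≅ Z^2,  H_1 ≅ Z^3,  H_2 ≅ Z.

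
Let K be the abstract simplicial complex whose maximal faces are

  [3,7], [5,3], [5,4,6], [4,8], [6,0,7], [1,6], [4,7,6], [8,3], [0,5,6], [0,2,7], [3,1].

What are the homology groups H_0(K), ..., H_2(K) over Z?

Order the vertices as 0 < 1 < 2 < 3 < 4 < 5 < 6 < 7 < 8. Listing each simplex with vertices in this order, K has dimension 2 with simplices:

  0-simplices (9): [0], [1], [2], [3], [4], [5], [6], [7], [8]
  1-simplices (16): [0,2], [0,5], [0,6], [0,7], [1,3], [1,6], [2,7], [3,5], [3,7], [3,8], [4,5], [4,6], [4,7], [4,8], [5,6], [6,7]
  2-simplices (5): [0,2,7], [0,5,6], [0,6,7], [4,5,6], [4,6,7]

Hence C_0 ≅ Z^9, C_1 ≅ Z^16, C_2 ≅ Z^5.

∂_1: C_1 → C_0 sends each edge [p,q] (with p < q) to q − p.
The 9×16 boundary matrix has rank 8 and Smith normal form diag(1,1,1,1,1,1,1,1).

∂_2: C_2 → C_1 sends each 2-simplex [p,q,r] to [q,r] − [p,r] + [p,q]. For instance
  ∂[0,6,7] = [6,7] − [0,7] + [0,6],
  ∂[0,5,6] = [5,6] − [0,6] + [0,5].
This gives a 16×5 integer matrix of rank 5; reducing to Smith normal form yields diagonal entries (1,1,1,1,1).

Now H_k = ker ∂_k / im ∂_{k+1}, so:

  H_0: rank C_0 − rank ∂_1 = 9 − 8 = 1, and the invariant factors of ∂_1 are all 1, so H_0 = Z.
  H_1: rank ker ∂_1 − rank ∂_2 = (16 − 8) − 5 = 3, and the invariant factors of ∂_2 are all 1, so H_1 = Z^3.
  H_2: rank ker ∂_2 − rank ∂_3 = (5 − 5) − 0 = 0, and there is no ∂_3, so H_2 = 0.

H_0 = Z,  H_1 = Z^3,  H_2 = 0.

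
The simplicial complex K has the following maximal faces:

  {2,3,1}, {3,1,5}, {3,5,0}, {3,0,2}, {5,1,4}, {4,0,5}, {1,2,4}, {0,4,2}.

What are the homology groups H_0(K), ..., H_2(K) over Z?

H_0 ≅ Z,  H_1 = 0,  H_2 ≅ Z.

We work with the vertex ordering 0 < 1 < 2 < 3 < 4 < 5. The simplices of K, each written with vertices in increasing order, are:

  0-simplices (6): [0], [1], [2], [3], [4], [5]
  1-simplices (12): [0,2], [0,3], [0,4], [0,5], [1,2], [1,3], [1,4], [1,5], [2,3], [2,4], [3,5], [4,5]
  2-simplices (8): [0,2,3], [0,2,4], [0,3,5], [0,4,5], [1,2,3], [1,2,4], [1,3,5], [1,4,5]

Hence C_0 ≅ Z^6, C_1 ≅ Z^12, C_2 ≅ Z^8.

Boundary ∂_1: C_1 → C_0 maps an edge to its endpoints' difference, ∂[p,q] = q − p. For instance
  ∂[3,5] = [5] − [3].
The 6×12 boundary matrix has rank 5 and Smith normal form diag(1,1,1,1,1).

The boundary map ∂_2: C_2 → C_1 acts by ∂[p,q,r] = [q,r] − [p,r] + [p,q]. For instance
  ∂[0,3,5] = [3,5] − [0,5] + [0,3],
  ∂[1,4,5] = [4,5] − [1,5] + [1,4].
This gives a 12×8 integer matrix of rank 7; reducing to Smith normal form yields diagonal entries (1,1,1,1,1,1,1).

Now H_k = ker ∂_k / im ∂_{k+1}, so:

  H_0: rank C_0 − rank ∂_1 = 6 − 5 = 1, and the invariant factors of ∂_1 are all 1, so H_0 = Z.
  H_1: rank ker ∂_1 − rank ∂_2 = (12 − 5) − 7 = 0, and the invariant factors of ∂_2 are all 1, so H_1 = 0.
  H_2: rank ker ∂_2 − rank ∂_3 = (8 − 7) − 0 = 1, and there is no ∂_3, so H_2 = Z.

As a check, the Euler characteristic is 6 − 12 + 8 = 2, which agrees with 1 − 0 + 1 = 2.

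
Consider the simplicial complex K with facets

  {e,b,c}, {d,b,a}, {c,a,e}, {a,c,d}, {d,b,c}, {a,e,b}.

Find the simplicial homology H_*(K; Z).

Order the vertices as a < b < c < d < e. Listing each simplex with vertices in this order, K has dimension 2 with simplices:

  0-simplices (5): a, b, c, d, e
  1-simplices (9): ab, ac, ad, ae, bc, bd, be, cd, ce
  2-simplices (6): abd, abe, acd, ace, bcd, bce

giving chain groups C_0 ≅ Z^5, C_1 ≅ Z^9, C_2 ≅ Z^6.

The boundary map ∂_1: C_1 → C_0 sends each edge [p,q] (with p < q) to q − p. For instance
  ∂ce = e − c.
The 5×9 boundary matrix has rank 4 and Smith normal form diag(1,1,1,1).

The boundary map ∂_2: C_2 → C_1 sends each 2-simplex [p,q,r] to [q,r] − [p,r] + [p,q]. For instance
  ∂abe = be − ae + ab,
  ∂ace = ce − ae + ac.
The resulting 9×6 matrix has rank 5, and its Smith normal form has invariant factors (1,1,1,1,1).

Now H_k = ker ∂_k / im ∂_{k+1}, so:

  H_0: rank C_0 − rank ∂_1 = 5 − 4 = 1, and the invariant factors of ∂_1 are all 1, so H_0 ≅ Z.
  H_1: rank ker ∂_1 − rank ∂_2 = (9 − 4) − 5 = 0, and the invariant factors of ∂_2 are all 1, so H_1 ≅ 0.
  H_2: rank ker ∂_2 − rank ∂_3 = (6 − 5) − 0 = 1, and there is no ∂_3, so H_2 ≅ Z.

H_0 = Z,  H_1 = 0,  H_2 = Z.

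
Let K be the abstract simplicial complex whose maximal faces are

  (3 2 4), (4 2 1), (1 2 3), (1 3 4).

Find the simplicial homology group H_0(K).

H_0 ≅ Z.

Take the total order 1 < 2 < 3 < 4 on the vertex set. Then K (dimension 2) consists of the simplices:

  0-simplices (4): [1], [2], [3], [4]
  1-simplices (6): [1,2], [1,3], [1,4], [2,3], [2,4], [3,4]
  2-simplices (4): [1,2,3], [1,2,4], [1,3,4], [2,3,4]

so the chain groups are C_0 ≅ Z^4, C_1 ≅ Z^6, C_2 ≅ Z^4.

Boundary ∂_1: C_1 → C_0 maps an edge to its endpoints' difference, ∂[p,q] = q − p. For instance
  ∂[1,3] = [3] − [1].
The 4×6 boundary matrix has rank 3 and Smith normal form diag(1,1,1).

The boundary map ∂_2: C_2 → C_1 maps a triangle to the signed sum of its edges. For instance
  ∂[1,2,3] = [2,3] − [1,3] + [1,2],
  ∂[1,2,4] = [2,4] − [1,4] + [1,2].
The resulting 6×4 matrix has rank 3, and its Smith normal form has invariant factors (1,1,1).

Reading off H_k = ker ∂_k / im ∂_{k+1}:

  H_0: rank C_0 − rank ∂_1 = 4 − 3 = 1, and the invariant factors of ∂_1 are all 1, so H_0 = Z.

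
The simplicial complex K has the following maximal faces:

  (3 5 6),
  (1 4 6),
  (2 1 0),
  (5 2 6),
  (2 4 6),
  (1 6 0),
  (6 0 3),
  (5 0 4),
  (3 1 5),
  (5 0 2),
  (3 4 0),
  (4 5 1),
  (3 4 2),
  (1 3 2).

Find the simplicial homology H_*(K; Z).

Fix the vertex order 0 < 1 < 2 < 3 < 4 < 5 < 6 and write every simplex with vertices in increasing order. Then dim K = 2 and the simplices of K are:

  0-simplices (7): [0], [1], [2], [3], [4], [5], [6]
  1-simplices (21): [0,1], [0,2], [0,3], [0,4], [0,5], [0,6], [1,2], [1,3], [1,4], [1,5], [1,6], [2,3], [2,4], [2,5], [2,6], [3,4], [3,5], [3,6], [4,5], [4,6], [5,6]
  2-simplices (14): [0,1,2], [0,1,6], [0,2,5], [0,3,4], [0,3,6], [0,4,5], [1,2,3], [1,3,5], [1,4,5], [1,4,6], [2,3,4], [2,4,6], [2,5,6], [3,5,6]

so the chain groups are C_0 ≅ Z^7, C_1 ≅ Z^21, C_2 ≅ Z^14.

The boundary map ∂_1: C_1 → C_0 sends each edge [p,q] (with p < q) to q − p. For instance
  ∂[2,4] = [4] − [2].
This gives a 7×21 integer matrix of rank 6; reducing to Smith normal form yields diagonal entries (1,1,1,1,1,1).

∂_2: C_2 → C_1 maps a triangle to the signed sum of its edges. For instance
  ∂[0,3,4] = [3,4] − [0,4] + [0,3],
  ∂[2,4,6] = [4,6] − [2,6] + [2,4].
As a 21×14 matrix over Z this has rank 13, with invariant factors (1,1,1,1,1,1,1,1,1,1,1,1,1).

Now H_k = ker ∂_k / im ∂_{k+1}, so:

  H_0: rank C_0 − rank ∂_1 = 7 − 6 = 1, and the invariant factors of ∂_1 are all 1, so H_0 = Z.
  H_1: rank ker ∂_1 − rank ∂_2 = (21 − 6) − 13 = 2, and the invariant factors of ∂_2 are all 1, so H_1 = Z^2.
  H_2: rank ker ∂_2 − rank ∂_3 = (14 − 13) − 0 = 1, and there is no ∂_3, so H_2 = Z.

H_0 ≅ Z,  H_1 ≅ Z^2,  H_2 ≅ Z.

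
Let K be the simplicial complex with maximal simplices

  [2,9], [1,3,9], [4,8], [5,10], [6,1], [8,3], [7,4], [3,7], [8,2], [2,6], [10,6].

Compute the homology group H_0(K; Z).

We work with the vertex ordering 1 < 2 < 3 < 4 < 5 < 6 < 7 < 8 < 9 < 10. The simplices of K, each written with vertices in increasing order, are:

  0-simplices (10): [1], [2], [3], [4], [5], [6], [7], [8], [9], [10]
  1-simplices (13): [1,3], [1,6], [1,9], [2,6], [2,8], [2,9], [3,7], [3,8], [3,9], [4,7], [4,8], [5,10], [6,10]
  2-simplices (1): [1,3,9]

so the chain groups are C_0 ≅ Z^10, C_1 ≅ Z^13, C_2 ≅ Z^1.

The boundary map ∂_1: C_1 → C_0 sends each edge [p,q] (with p < q) to q − p.
This gives a 10×13 integer matrix of rank 9; reducing to Smith normal form yields diagonal entries (1,1,1,1,1,1,1,1,1).

∂_2: C_2 → C_1 maps a triangle to the signed sum of its edges. For instance
  ∂[1,3,9] = [3,9] − [1,9] + [1,3].
The 13×1 boundary matrix has rank 1 and Smith normal form diag(1).

Reading off H_k = ker ∂_k / im ∂_{k+1}:

  H_0: rank C_0 − rank ∂_1 = 10 − 9 = 1, and the invariant factors of ∂_1 are all 1, so H_0 ≅ Z.

H_0 ≅ Z.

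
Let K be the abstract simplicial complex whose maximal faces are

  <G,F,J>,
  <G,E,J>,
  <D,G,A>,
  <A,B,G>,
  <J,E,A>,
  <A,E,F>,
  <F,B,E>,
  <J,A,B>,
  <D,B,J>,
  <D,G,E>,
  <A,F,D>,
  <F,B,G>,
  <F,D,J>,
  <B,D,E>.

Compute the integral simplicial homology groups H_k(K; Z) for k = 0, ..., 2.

H_0 ≅ Z,  H_1 ≅ Z^2,  H_2 ≅ Z.

We work with the vertex ordering A < B < D < E < F < G < J. The simplices of K, each written with vertices in increasing order, are:

  0-simplices (7): A, B, D, E, F, G, J
  1-simplices (21): AB, AD, AE, AF, AG, AJ, BD, BE, BF, BG, BJ, DE, DF, DG, DJ, EF, EG, EJ, FG, FJ, GJ
  2-simplices (14): ABG, ABJ, ADF, ADG, AEF, AEJ, BDE, BDJ, BEF, BFG, DEG, DFJ, EGJ, FGJ

Hence C_0 ≅ Z^7, C_1 ≅ Z^21, C_2 ≅ Z^14.

∂_1: C_1 → C_0 maps an edge to its endpoints' difference, ∂[p,q] = q − p.
This gives a 7×21 integer matrix of rank 6; reducing to Smith normal form yields diagonal entries (1,1,1,1,1,1).

Boundary ∂_2: C_2 → C_1 maps a triangle to the signed sum of its edges. For instance
  ∂AEJ = EJ − AJ + AE,
  ∂BEF = EF − BF + BE.
The 21×14 boundary matrix has rank 13 and Smith normal form diag(1,1,1,1,1,1,1,1,1,1,1,1,1).

Computing H_k = (kernel of ∂_k) / (image of ∂_{k+1}):

  H_0: rank C_0 − rank ∂_1 = 7 − 6 = 1, and the invariant factors of ∂_1 are all 1, so H_0 ≅ Z.
  H_1: rank ker ∂_1 − rank ∂_2 = (21 − 6) − 13 = 2, and the invariant factors of ∂_2 are all 1, so H_1 ≅ Z^2.
  H_2: rank ker ∂_2 − rank ∂_3 = (14 − 13) − 0 = 1, and there is no ∂_3, so H_2 ≅ Z.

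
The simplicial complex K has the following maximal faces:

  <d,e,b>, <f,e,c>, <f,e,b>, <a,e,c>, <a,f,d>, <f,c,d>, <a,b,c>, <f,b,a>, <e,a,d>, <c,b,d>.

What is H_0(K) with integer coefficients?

H_0 ≅ Z.

Fix the vertex order a < b < c < d < e < f and write every simplex with vertices in increasing order. Then dim K = 2 and the simplices of K are:

  0-simplices (6): a, b, c, d, e, f
  1-simplices (15): ab, ac, ad, ae, af, bc, bd, be, bf, cd, ce, cf, de, df, ef
  2-simplices (10): abc, abf, ace, ade, adf, bcd, bde, bef, cdf, cef

giving chain groups C_0 ≅ Z^6, C_1 ≅ Z^15, C_2 ≅ Z^10.

∂_1: C_1 → C_0 is given by ∂[p,q] = [q] − [p].
The 6×15 boundary matrix has rank 5 and Smith normal form diag(1,1,1,1,1).

∂_2: C_2 → C_1 acts by ∂[p,q,r] = [q,r] − [p,r] + [p,q]. For instance
  ∂ade = de − ae + ad,
  ∂abf = bf − af + ab.
This gives a 15×10 integer matrix of rank 10; reducing to Smith normal form yields diagonal entries (1,1,1,1,1,1,1,1,1,2).

Reading off H_k = ker ∂_k / im ∂_{k+1}:

  H_0: rank C_0 − rank ∂_1 = 6 − 5 = 1, and the invariant factors of ∂_1 are all 1, so H_0 = Z.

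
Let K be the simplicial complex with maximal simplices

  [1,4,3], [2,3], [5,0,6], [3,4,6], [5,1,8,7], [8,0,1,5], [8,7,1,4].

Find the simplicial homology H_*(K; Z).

H_0 = Z,  H_1 = Z,  H_2 = 0,  H_3 = 0.

Order the vertices as 0 < 1 < 2 < 3 < 4 < 5 < 6 < 7 < 8. Listing each simplex with vertices in this order, K has dimension 3 with simplices:

  0-simplices (9): [0], [1], [2], [3], [4], [5], [6], [7], [8]
  1-simplices (19): [0,1], [0,5], [0,6], [0,8], [1,3], [1,4], [1,5], [1,7], [1,8], [2,3], [3,4], [3,6], [4,6], [4,7], [4,8], [5,6], [5,7], [5,8], [7,8]
  2-simplices (13): [0,1,5], [0,1,8], [0,5,6], [0,5,8], [1,3,4], [1,4,7], [1,4,8], [1,5,7], [1,5,8], [1,7,8], [3,4,6], [4,7,8], [5,7,8]
  3-simplices (3): [0,1,5,8], [1,4,7,8], [1,5,7,8]

Hence C_0 ≅ Z^9, C_1 ≅ Z^19, C_2 ≅ Z^13, C_3 ≅ Z^3.

The boundary map ∂_1: C_1 → C_0 is given by ∂[p,q] = [q] − [p].
The resulting 9×19 matrix has rank 8, and its Smith normal form has invariant factors (1,1,1,1,1,1,1,1).

Boundary ∂_2: C_2 → C_1 sends each 2-simplex [p,q,r] to [q,r] − [p,r] + [p,q]. For instance
  ∂[1,4,7] = [4,7] − [1,7] + [1,4],
  ∂[5,7,8] = [7,8] − [5,8] + [5,7].
As a 19×13 matrix over Z this has rank 10, with invariant factors (1,1,1,1,1,1,1,1,1,1).

The boundary map ∂_3: C_3 → C_2 sends each 3-simplex σ to the alternating sum Σ_i (−1)^i (σ with its i-th vertex removed). For instance
  ∂[1,4,7,8] = [4,7,8] − [1,7,8] + [1,4,8] − [1,4,7],
  ∂[0,1,5,8] = [1,5,8] − [0,5,8] + [0,1,8] − [0,1,5].
The 13×3 boundary matrix has rank 3 and Smith normal form diag(1,1,1).

From H_k ≅ ker(∂_k) / im(∂_{k+1}) we obtain:

  H_0: rank C_0 − rank ∂_1 = 9 − 8 = 1, and the invariant factors of ∂_1 are all 1, so H_0 ≅ Z.
  H_1: rank ker ∂_1 − rank ∂_2 = (19 − 8) − 10 = 1, and the invariant factors of ∂_2 are all 1, so H_1 ≅ Z.
  H_2: rank ker ∂_2 − rank ∂_3 = (13 − 10) − 3 = 0, and the invariant factors of ∂_3 are all 1, so H_2 ≅ 0.
  H_3: rank ker ∂_3 − rank ∂_4 = (3 − 3) − 0 = 0, and there is no ∂_4, so H_3 ≅ 0.

As a check, the Euler characteristic is 9 − 19 + 13 − 3 = 0, which agrees with 1 − 1 + 0 − 0 = 0.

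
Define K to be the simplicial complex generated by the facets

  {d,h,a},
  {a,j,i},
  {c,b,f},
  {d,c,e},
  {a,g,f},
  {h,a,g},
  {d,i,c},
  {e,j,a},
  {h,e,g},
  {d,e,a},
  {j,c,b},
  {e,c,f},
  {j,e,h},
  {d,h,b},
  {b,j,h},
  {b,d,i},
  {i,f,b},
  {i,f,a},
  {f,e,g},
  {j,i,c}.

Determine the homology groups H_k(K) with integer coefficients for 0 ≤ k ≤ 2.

We work with the vertex ordering a < b < c < d < e < f < g < h < i < j. The simplices of K, each written with vertices in increasing order, are:

  0-simplices (10): a, b, c, d, e, f, g, h, i, j
  1-simplices (30): ad, ae, af, ag, ah, ai, aj, bc, bd, bf, bh, bi, bj, cd, ce, cf, ci, cj, de, dh, di, ef, eg, eh, ej, fg, fi, gh, hj, ij
  2-simplices (20): ade, adh, aej, afg, afi, agh, aij, bcf, bcj, bdh, bdi, bfi, bhj, cde, cdi, cef, cij, efg, egh, ehj

so the chain groups are C_0 ≅ Z^10, C_1 ≅ Z^30, C_2 ≅ Z^20.

The boundary map ∂_1: C_1 → C_0 maps an edge to its endpoints' difference, ∂[p,q] = q − p.
The 10×30 boundary matrix has rank 9 and Smith normal form diag(1,1,1,1,1,1,1,1,1).

The boundary map ∂_2: C_2 → C_1 sends each 2-simplex [p,q,r] to [q,r] − [p,r] + [p,q]. For instance
  ∂adh = dh − ah + ad,
  ∂bdi = di − bi + bd.
The resulting 30×20 matrix has rank 20, and its Smith normal form has invariant factors (1,1,1,1,1,1,1,1,1,1,1,1,1,1,1,1,1,1,1,2).

Now H_k = ker ∂_k / im ∂_{k+1}, so:

  H_0: rank C_0 − rank ∂_1 = 10 − 9 = 1, and the invariant factors of ∂_1 are all 1, so H_0 = Z.
  H_1: rank ker ∂_1 − rank ∂_2 = (30 − 9) − 20 = 1, and ∂_2 has invariant factor 2 > 1, so H_1 = Z ⊕ Z/2.
  H_2: rank ker ∂_2 − rank ∂_3 = (20 − 20) − 0 = 0, and there is no ∂_3, so H_2 = 0.

(K is a triangulation of the Klein bottle.)

H_0 ≅ Z,  H_1 ≅ Z ⊕ Z/2,  H_2 = 0.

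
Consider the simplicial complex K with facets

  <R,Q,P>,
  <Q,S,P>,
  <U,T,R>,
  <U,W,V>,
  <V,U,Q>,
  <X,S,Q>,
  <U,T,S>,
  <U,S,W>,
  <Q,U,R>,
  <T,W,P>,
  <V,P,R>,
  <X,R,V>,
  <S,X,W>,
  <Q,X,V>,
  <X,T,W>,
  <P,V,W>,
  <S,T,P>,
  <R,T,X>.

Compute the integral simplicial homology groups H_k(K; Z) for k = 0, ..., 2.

H_0 ≅ Z,  H_1 ≅ Z ⊕ Z/2,  H_2 = 0.

Take the total order P < Q < R < S < T < U < V < W < X on the vertex set. Then K (dimension 2) consists of the simplices:

  0-simplices (9): P, Q, R, S, T, U, V, W, X
  1-simplices (27): PQ, PR, PS, PT, PV, PW, QR, QS, QU, QV, QX, RT, RU, RV, RX, ST, SU, SW, SX, TU, TW, TX, UV, UW, VW, VX, WX
  2-simplices (18): PQR, PQS, PRV, PST, PTW, PVW, QRU, QSX, QUV, QVX, RTU, RTX, RVX, STU, SUW, SWX, TWX, UVW

so the chain groups are C_0 ≅ Z^9, C_1 ≅ Z^27, C_2 ≅ Z^18.

∂_1: C_1 → C_0 maps an edge to its endpoints' difference, ∂[p,q] = q − p.
The 9×27 boundary matrix has rank 8 and Smith normal form diag(1,1,1,1,1,1,1,1).

Boundary ∂_2: C_2 → C_1 sends each 2-simplex [p,q,r] to [q,r] − [p,r] + [p,q]. For instance
  ∂PST = ST − PT + PS,
  ∂RTX = TX − RX + RT.
This gives a 27×18 integer matrix of rank 18; reducing to Smith normal form yields diagonal entries (1,1,1,1,1,1,1,1,1,1,1,1,1,1,1,1,1,2).

Reading off H_k = ker ∂_k / im ∂_{k+1}:

  H_0: rank C_0 − rank ∂_1 = 9 − 8 = 1, and the invariant factors of ∂_1 are all 1, so H_0 ≅ Z.
  H_1: rank ker ∂_1 − rank ∂_2 = (27 − 8) − 18 = 1, and ∂_2 has invariant factor 2 > 1, so H_1 ≅ Z ⊕ Z/2.
  H_2: rank ker ∂_2 − rank ∂_3 = (18 − 18) − 0 = 0, and there is no ∂_3, so H_2 ≅ 0.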